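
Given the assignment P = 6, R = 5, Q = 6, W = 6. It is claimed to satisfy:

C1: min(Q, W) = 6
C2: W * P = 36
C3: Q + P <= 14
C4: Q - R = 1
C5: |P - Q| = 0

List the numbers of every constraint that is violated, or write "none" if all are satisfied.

None — every constraint holds.

C1: min(6, 6) = 6  yes
C2: W * P = 6 * 6 = 36  yes
C3: Q + P = 6 + 6 = 12; 12 ≤ 14  yes
C4: Q - R = 6 - 5 = 1  yes
C5: |6 - 6| = 0  yes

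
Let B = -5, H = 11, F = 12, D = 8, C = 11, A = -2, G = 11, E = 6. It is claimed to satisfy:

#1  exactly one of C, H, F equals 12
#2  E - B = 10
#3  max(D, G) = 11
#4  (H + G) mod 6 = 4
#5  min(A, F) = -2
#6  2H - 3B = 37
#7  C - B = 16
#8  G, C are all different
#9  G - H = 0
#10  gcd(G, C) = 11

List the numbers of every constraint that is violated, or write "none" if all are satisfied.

Constraints 2 and 8 do not hold.

#1 C=11, H=11, F=12; 1 of them equals 12  holds
#2 E - B = 6 - (-5) = 11, not 10  fails
#3 max(8, 11) = 11  holds
#4 H + G = 22; 22 mod 6 = 4  holds
#5 min(-2, 12) = -2  holds
#6 2H - 3B = 2(11) - 3(-5) = 37  holds
#7 C - B = 11 - (-5) = 16  holds
#8 G = C = 11, not all different  fails
#9 G - H = 11 - 11 = 0  holds
#10 gcd(11, 11) = 11  holds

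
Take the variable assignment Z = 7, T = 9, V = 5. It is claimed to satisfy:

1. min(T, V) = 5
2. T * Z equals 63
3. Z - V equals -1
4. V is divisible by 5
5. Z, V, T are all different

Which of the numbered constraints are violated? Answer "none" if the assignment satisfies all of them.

1. min(9, 5) = 5 — satisfied.
2. T * Z = 9 * 7 = 63 — satisfied.
3. Z - V = 7 - 5 = 2, not -1 — violated.
4. 5 / 5 = 1, so 5 divides 5 — satisfied.
5. values 7, 5, 9 are pairwise distinct — satisfied.

Violated: 3.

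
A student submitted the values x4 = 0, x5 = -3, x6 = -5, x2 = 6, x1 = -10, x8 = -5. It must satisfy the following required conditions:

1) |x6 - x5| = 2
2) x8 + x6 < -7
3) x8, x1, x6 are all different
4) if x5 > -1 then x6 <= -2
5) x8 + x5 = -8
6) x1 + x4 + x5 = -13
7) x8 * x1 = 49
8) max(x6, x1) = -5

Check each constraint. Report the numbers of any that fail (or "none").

The assignment fails constraints 3 and 7.

1) |-5 - (-3)| = 2  holds
2) x8 + x6 = -5 + (-5) = -10; -10 < -7  holds
3) x8 = x6 = -5, not all different  fails
4) x5 = -3, not > -1; antecedent false, conditional vacuously true  holds
5) x8 + x5 = -5 + (-3) = -8  holds
6) x1 + x4 + x5 = -10 + 0 + (-3) = -13  holds
7) x8 * x1 = -5 * (-10) = 50, not 49  fails
8) max(-5, -10) = -5  holds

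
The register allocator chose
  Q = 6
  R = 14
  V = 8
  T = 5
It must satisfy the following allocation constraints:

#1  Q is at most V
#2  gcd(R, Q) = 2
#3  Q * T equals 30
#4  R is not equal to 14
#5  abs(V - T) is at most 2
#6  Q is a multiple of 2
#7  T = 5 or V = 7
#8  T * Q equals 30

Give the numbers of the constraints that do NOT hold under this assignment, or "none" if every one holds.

#1 Q = 6, V = 8; 6 ≤ 8 — satisfied.
#2 gcd(14, 6) = 2 — satisfied.
#3 Q * T = 6 * 5 = 30 — satisfied.
#4 R = 14, but 14 is required to differ — violated.
#5 abs(8 - 5) = 3; 3 > 2, exceeds bound 2 — violated.
#6 6 / 2 = 3, so 2 divides 6 — satisfied.
#7 T = 5 = 5 (first disjunct) — satisfied.
#8 T * Q = 5 * 6 = 30 — satisfied.

The assignment fails constraints 4 and 5.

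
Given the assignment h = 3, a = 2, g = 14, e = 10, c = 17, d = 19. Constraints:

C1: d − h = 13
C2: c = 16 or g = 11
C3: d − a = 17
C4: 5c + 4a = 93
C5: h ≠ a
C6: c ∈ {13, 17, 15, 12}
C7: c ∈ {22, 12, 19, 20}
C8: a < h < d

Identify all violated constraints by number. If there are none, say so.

C1: d − h = 19 − 3 = 16, not 13 — violated.
C2: c = 17 ≠ 16 and g = 14 ≠ 11; both disjuncts false — violated.
C3: d − a = 19 − 2 = 17 — OK.
C4: 5c + 4a = 5(17) + 4(2) = 93 — OK.
C5: h = 3, a = 2; distinct — OK.
C6: c = 17 is in {13, 17, 15, 12} — OK.
C7: c = 17 is not in {22, 12, 19, 20} — violated.
C8: values 2 < 3 < 19 — OK.

No — constraints 1, 2, and 7 are not satisfied.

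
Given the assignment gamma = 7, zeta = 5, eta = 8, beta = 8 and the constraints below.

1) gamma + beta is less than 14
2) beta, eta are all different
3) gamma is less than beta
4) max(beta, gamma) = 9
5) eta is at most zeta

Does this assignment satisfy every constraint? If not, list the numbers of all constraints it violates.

Constraints 1, 2, 4, 5 are violated.

1) gamma + beta = 7 + 8 = 15; 15 ≥ 14, bound 14 not met — does not hold.
2) beta = eta = 8, not all different — does not hold.
3) gamma = 7, beta = 8; 7 < 8 — holds.
4) max(8, 7) = 8, not 9 — does not hold.
5) eta = 8, zeta = 5; 8 > 5 (want ≤) — does not hold.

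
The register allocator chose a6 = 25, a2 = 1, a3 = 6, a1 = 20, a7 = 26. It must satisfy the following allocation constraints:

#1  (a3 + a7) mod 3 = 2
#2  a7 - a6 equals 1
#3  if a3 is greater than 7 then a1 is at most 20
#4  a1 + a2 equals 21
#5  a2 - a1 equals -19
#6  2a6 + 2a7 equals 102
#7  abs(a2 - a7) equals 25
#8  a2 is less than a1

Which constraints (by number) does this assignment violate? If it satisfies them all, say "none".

#1 a3 + a7 = 32; 32 mod 3 = 2 — holds.
#2 a7 - a6 = 26 - 25 = 1 — holds.
#3 a3 = 6, not > 7; antecedent false, conditional vacuously true — holds.
#4 a1 + a2 = 20 + 1 = 21 — holds.
#5 a2 - a1 = 1 - 20 = -19 — holds.
#6 2a6 + 2a7 = 2(25) + 2(26) = 102 — holds.
#7 abs(1 - 26) = 25 — holds.
#8 a2 = 1, a1 = 20; 1 < 20 — holds.

None — every constraint holds.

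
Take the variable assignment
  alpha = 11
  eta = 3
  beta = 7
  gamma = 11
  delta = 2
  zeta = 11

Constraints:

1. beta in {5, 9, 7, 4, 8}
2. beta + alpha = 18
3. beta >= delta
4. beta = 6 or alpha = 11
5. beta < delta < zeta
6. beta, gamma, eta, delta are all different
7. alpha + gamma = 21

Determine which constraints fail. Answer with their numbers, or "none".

No — constraints 5 and 7 are not satisfied.

1. beta = 7 is in {5, 9, 7, 4, 8}  ✓
2. beta + alpha = 7 + 11 = 18  ✓
3. beta = 7, delta = 2; 7 ≥ 2  ✓
4. beta = 7 ≠ 6, but alpha = 11 = 11 (second disjunct)  ✓
5. values 7, 2, 11; beta = 7 is not < delta = 2  ✗
6. values 7, 11, 3, 2 are pairwise distinct  ✓
7. alpha + gamma = 11 + 11 = 22, not 21  ✗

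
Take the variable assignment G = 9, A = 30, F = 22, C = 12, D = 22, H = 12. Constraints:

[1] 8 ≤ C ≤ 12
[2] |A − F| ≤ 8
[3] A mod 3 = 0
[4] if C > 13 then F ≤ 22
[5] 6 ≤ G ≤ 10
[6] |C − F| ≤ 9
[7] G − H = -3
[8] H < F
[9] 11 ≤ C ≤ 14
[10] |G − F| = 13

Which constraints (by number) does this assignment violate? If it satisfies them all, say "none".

[1] C = 12 lies in [8, 12]  OK
[2] |30 − 22| = 8; 8 ≤ 8  OK
[3] 30 mod 3 = 0  OK
[4] C = 12, not > 13; antecedent false, conditional vacuously true  OK
[5] G = 9 lies in [6, 10]  OK
[6] |12 − 22| = 10; 10 > 9, exceeds bound 9  FAIL
[7] G − H = 9 − 12 = -3  OK
[8] H = 12, F = 22; 12 < 22  OK
[9] C = 12 lies in [11, 14]  OK
[10] |9 − 22| = 13  OK

The assignment fails constraint 6.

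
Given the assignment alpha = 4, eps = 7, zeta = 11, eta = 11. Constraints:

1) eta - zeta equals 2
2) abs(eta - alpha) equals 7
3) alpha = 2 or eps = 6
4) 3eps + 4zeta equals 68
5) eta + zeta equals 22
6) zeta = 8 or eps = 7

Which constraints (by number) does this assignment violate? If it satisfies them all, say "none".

Constraints 1, 3, and 4 do not hold.

1) eta - zeta = 11 - 11 = 0, not 2 — fails.
2) abs(11 - 4) = 7 — holds.
3) alpha = 4 ≠ 2 and eps = 7 ≠ 6; both disjuncts false — fails.
4) 3eps + 4zeta = 3(7) + 4(11) = 65, not 68 — fails.
5) eta + zeta = 11 + 11 = 22 — holds.
6) zeta = 11 ≠ 8, but eps = 7 = 7 (second disjunct) — holds.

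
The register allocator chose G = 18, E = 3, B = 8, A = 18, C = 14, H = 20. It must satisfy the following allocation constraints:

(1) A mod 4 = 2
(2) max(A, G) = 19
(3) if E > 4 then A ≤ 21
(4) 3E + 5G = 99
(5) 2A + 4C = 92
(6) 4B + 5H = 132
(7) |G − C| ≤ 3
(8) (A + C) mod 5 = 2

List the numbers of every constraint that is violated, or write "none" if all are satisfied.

(1) 18 mod 4 = 2  yes
(2) max(18, 18) = 18, not 19  no
(3) E = 3, not > 4; antecedent false, conditional vacuously true  yes
(4) 3E + 5G = 3(3) + 5(18) = 99  yes
(5) 2A + 4C = 2(18) + 4(14) = 92  yes
(6) 4B + 5H = 4(8) + 5(20) = 132  yes
(7) |18 − 14| = 4; 4 > 3, exceeds bound 3  no
(8) A + C = 32; 32 mod 5 = 2  yes

No — constraints 2 and 7 are not satisfied.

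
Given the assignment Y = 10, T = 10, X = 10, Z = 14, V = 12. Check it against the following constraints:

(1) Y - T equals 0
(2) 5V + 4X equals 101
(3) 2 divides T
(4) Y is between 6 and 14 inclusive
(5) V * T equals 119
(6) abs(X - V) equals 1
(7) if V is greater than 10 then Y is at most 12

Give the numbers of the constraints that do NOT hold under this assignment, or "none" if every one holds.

(1) Y - T = 10 - 10 = 0 — OK.
(2) 5V + 4X = 5(12) + 4(10) = 100, not 101 — violated.
(3) 10 / 2 = 5, so 2 divides 10 — OK.
(4) Y = 10 lies in [6, 14] — OK.
(5) V * T = 12 * 10 = 120, not 119 — violated.
(6) abs(10 - 12) = 2, not 1 — violated.
(7) V = 12 > 10, so we need Y ≤ 12; Y = 10 ≤ 12 — OK.

Constraints 2, 5, and 6 are violated.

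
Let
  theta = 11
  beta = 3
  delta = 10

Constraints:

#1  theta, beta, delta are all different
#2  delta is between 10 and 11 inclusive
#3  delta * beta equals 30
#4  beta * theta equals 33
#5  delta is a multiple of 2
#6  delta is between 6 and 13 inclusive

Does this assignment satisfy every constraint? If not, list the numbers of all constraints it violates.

All constraints are satisfied.

#1 values 11, 3, 10 are pairwise distinct  holds
#2 delta = 10 lies in [10, 11]  holds
#3 delta * beta = 10 * 3 = 30  holds
#4 beta * theta = 3 * 11 = 33  holds
#5 10 / 2 = 5, so 2 divides 10  holds
#6 delta = 10 lies in [6, 13]  holds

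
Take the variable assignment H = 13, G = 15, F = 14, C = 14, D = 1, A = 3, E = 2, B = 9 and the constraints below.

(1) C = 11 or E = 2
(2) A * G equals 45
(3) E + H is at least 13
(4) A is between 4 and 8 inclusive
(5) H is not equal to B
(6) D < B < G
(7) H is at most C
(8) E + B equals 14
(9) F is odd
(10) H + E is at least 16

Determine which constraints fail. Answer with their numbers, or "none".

(1) C = 14 ≠ 11, but E = 2 = 2 (second disjunct) — satisfied.
(2) A * G = 3 * 15 = 45 — satisfied.
(3) E + H = 2 + 13 = 15; 15 ≥ 13 — satisfied.
(4) A = 3 is outside [4, 8] — violated.
(5) H = 13, B = 9; distinct — satisfied.
(6) values 1 < 9 < 15 — satisfied.
(7) H = 13, C = 14; 13 ≤ 14 — satisfied.
(8) E + B = 2 + 9 = 11, not 14 — violated.
(9) F = 14 is even — violated.
(10) H + E = 13 + 2 = 15; 15 < 16, bound 16 not met — violated.

Constraints 4, 8, 9, and 10 do not hold.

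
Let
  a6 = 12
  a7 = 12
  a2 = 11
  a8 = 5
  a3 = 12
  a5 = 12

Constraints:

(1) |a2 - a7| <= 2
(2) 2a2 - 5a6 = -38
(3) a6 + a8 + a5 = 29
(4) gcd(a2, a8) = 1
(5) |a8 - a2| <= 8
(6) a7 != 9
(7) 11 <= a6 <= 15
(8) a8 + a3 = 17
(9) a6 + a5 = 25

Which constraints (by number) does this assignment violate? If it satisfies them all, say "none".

(1) |11 - 12| = 1; 1 ≤ 2  ✓
(2) 2a2 - 5a6 = 2(11) - 5(12) = -38  ✓
(3) a6 + a8 + a5 = 12 + 5 + 12 = 29  ✓
(4) gcd(11, 5) = 1  ✓
(5) |5 - 11| = 6; 6 ≤ 8  ✓
(6) a7 = 12, and 12 ≠ 9  ✓
(7) a6 = 12 lies in [11, 15]  ✓
(8) a8 + a3 = 5 + 12 = 17  ✓
(9) a6 + a5 = 12 + 12 = 24, not 25  ✗

Constraint 9 is violated.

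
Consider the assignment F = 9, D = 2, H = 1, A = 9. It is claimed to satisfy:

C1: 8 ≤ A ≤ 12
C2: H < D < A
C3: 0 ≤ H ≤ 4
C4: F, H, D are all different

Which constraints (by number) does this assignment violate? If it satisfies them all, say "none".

All constraints are satisfied.

C1: A = 9 lies in [8, 12]  yes
C2: values 1 < 2 < 9  yes
C3: H = 1 lies in [0, 4]  yes
C4: values 9, 1, 2 are pairwise distinct  yes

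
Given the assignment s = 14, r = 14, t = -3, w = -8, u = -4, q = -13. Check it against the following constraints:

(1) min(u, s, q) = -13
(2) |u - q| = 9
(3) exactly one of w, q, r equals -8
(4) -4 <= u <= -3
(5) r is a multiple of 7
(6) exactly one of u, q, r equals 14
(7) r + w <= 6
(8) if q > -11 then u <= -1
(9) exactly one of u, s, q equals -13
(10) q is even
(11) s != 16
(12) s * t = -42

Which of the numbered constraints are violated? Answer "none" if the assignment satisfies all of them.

Constraint 10 is violated.

(1) min(-4, 14, -13) = -13 — OK.
(2) |-4 - (-13)| = 9 — OK.
(3) w=-8, q=-13, r=14; 1 of them equals -8 — OK.
(4) u = -4 lies in [-4, -3] — OK.
(5) 14 / 7 = 2, so 7 divides 14 — OK.
(6) u=-4, q=-13, r=14; 1 of them equals 14 — OK.
(7) r + w = 14 + (-8) = 6; 6 ≤ 6 — OK.
(8) q = -13, not > -11; antecedent false, conditional vacuously true — OK.
(9) u=-4, s=14, q=-13; 1 of them equals -13 — OK.
(10) q = -13 is odd — violated.
(11) s = 14, and 14 ≠ 16 — OK.
(12) s * t = 14 * (-3) = -42 — OK.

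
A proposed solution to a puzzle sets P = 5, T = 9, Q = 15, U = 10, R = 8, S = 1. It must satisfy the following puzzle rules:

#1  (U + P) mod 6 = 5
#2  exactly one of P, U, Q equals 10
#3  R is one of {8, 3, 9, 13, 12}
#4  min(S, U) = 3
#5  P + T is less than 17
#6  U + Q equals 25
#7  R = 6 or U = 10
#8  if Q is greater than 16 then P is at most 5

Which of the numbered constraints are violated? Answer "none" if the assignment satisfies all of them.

#1 U + P = 15; 15 mod 6 = 3, not 5  no
#2 P=5, U=10, Q=15; 1 of them equals 10  yes
#3 R = 8 is in {8, 3, 9, 13, 12}  yes
#4 min(1, 10) = 1, not 3  no
#5 P + T = 5 + 9 = 14; 14 < 17  yes
#6 U + Q = 10 + 15 = 25  yes
#7 R = 8 ≠ 6, but U = 10 = 10 (second disjunct)  yes
#8 Q = 15, not > 16; antecedent false, conditional vacuously true  yes

No — constraints 1 and 4 are not satisfied.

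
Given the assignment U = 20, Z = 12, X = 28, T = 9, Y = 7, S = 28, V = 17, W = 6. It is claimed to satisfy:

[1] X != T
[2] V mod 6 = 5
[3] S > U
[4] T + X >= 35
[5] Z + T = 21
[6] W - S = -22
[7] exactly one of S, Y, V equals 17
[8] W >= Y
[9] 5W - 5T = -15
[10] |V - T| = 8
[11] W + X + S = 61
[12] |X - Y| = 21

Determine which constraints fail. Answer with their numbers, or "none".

Violated: 8, 11.

[1] X = 28, T = 9; distinct  holds
[2] 17 mod 6 = 5  holds
[3] S = 28, U = 20; 28 > 20  holds
[4] T + X = 9 + 28 = 37; 37 ≥ 35  holds
[5] Z + T = 12 + 9 = 21  holds
[6] W - S = 6 - 28 = -22  holds
[7] S=28, Y=7, V=17; 1 of them equals 17  holds
[8] W = 6, Y = 7; 6 < 7 (want ≥)  fails
[9] 5W - 5T = 5(6) - 5(9) = -15  holds
[10] |17 - 9| = 8  holds
[11] W + X + S = 6 + 28 + 28 = 62, not 61  fails
[12] |28 - 7| = 21  holds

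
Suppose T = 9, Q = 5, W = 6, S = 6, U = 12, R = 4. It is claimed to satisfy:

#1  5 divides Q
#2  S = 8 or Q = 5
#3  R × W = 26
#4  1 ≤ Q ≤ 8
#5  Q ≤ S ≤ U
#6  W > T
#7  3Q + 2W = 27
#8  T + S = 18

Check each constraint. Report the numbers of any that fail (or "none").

#1 5 / 5 = 1, so 5 divides 5 — holds.
#2 S = 6 ≠ 8, but Q = 5 = 5 (second disjunct) — holds.
#3 R × W = 4 × 6 = 24, not 26 — does not hold.
#4 Q = 5 lies in [1, 8] — holds.
#5 values 5 ≤ 6 ≤ 12 — holds.
#6 W = 6, T = 9; 6 ≤ 9 (want >) — does not hold.
#7 3Q + 2W = 3(5) + 2(6) = 27 — holds.
#8 T + S = 9 + 6 = 15, not 18 — does not hold.

Constraints 3, 6, 8 do not hold.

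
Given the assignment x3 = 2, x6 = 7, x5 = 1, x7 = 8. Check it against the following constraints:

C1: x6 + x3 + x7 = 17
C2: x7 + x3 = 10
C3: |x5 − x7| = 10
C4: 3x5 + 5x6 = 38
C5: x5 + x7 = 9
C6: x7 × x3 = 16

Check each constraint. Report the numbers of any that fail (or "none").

C1: x6 + x3 + x7 = 7 + 2 + 8 = 17  ✓
C2: x7 + x3 = 8 + 2 = 10  ✓
C3: |1 − 8| = 7, not 10  ✗
C4: 3x5 + 5x6 = 3(1) + 5(7) = 38  ✓
C5: x5 + x7 = 1 + 8 = 9  ✓
C6: x7 × x3 = 8 × 2 = 16  ✓

The assignment fails constraint 3.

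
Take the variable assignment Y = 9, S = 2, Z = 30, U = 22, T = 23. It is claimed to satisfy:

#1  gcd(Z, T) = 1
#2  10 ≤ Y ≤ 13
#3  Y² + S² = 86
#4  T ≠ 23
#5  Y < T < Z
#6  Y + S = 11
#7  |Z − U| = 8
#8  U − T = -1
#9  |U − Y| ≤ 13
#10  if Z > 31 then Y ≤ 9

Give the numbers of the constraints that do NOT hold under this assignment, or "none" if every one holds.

#1 gcd(30, 23) = 1 — OK.
#2 Y = 9 is outside [10, 13] — violated.
#3 Y² + S² = 9² + 2² = 81 + 4 = 85, not 86 — violated.
#4 T = 23, but 23 is required to differ — violated.
#5 values 9 < 23 < 30 — OK.
#6 Y + S = 9 + 2 = 11 — OK.
#7 |30 − 22| = 8 — OK.
#8 U − T = 22 − 23 = -1 — OK.
#9 |22 − 9| = 13; 13 ≤ 13 — OK.
#10 Z = 30, not > 31; antecedent false, conditional vacuously true — OK.

Constraints 2, 3, 4 are violated.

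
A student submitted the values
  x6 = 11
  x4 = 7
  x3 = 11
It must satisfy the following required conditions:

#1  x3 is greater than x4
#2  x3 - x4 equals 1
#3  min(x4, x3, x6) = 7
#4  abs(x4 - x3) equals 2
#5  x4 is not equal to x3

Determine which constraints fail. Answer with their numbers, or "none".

#1 x3 = 11, x4 = 7; 11 > 7 — holds.
#2 x3 - x4 = 11 - 7 = 4, not 1 — fails.
#3 min(7, 11, 11) = 7 — holds.
#4 abs(7 - 11) = 4, not 2 — fails.
#5 x4 = 7, x3 = 11; distinct — holds.

Constraints 2 and 4 are violated.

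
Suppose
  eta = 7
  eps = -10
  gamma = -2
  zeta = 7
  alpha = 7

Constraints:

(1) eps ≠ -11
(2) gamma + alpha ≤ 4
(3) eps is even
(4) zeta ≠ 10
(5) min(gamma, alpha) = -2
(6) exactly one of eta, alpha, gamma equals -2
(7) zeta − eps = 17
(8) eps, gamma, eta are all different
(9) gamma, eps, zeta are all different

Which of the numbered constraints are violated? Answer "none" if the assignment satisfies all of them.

(1) eps = -10, and -10 ≠ -11  yes
(2) gamma + alpha = -2 + 7 = 5; 5 > 4, bound 4 not met  no
(3) eps = -10 is even  yes
(4) zeta = 7, and 7 ≠ 10  yes
(5) min(-2, 7) = -2  yes
(6) eta=7, alpha=7, gamma=-2; 1 of them equals -2  yes
(7) zeta − eps = 7 − (-10) = 17  yes
(8) values -10, -2, 7 are pairwise distinct  yes
(9) values -2, -10, 7 are pairwise distinct  yes

Violated: 2.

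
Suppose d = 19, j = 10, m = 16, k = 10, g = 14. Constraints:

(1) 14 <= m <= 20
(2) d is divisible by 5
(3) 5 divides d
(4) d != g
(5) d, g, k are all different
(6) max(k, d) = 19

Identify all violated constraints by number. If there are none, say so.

Constraints 2, 3 are violated.

(1) m = 16 lies in [14, 20] — holds.
(2) 19 = 5*3 + 4, so 5 does not divide 19 — does not hold.
(3) 19 = 5*3 + 4, so 5 does not divide 19 — does not hold.
(4) d = 19, g = 14; distinct — holds.
(5) values 19, 14, 10 are pairwise distinct — holds.
(6) max(10, 19) = 19 — holds.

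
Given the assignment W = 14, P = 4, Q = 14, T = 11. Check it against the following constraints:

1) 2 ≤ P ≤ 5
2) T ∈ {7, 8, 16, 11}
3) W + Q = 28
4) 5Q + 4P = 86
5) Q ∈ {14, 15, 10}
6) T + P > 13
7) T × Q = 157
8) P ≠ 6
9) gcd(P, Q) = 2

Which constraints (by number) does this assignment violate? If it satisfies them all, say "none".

1) P = 4 lies in [2, 5] — holds.
2) T = 11 is in {7, 8, 16, 11} — holds.
3) W + Q = 14 + 14 = 28 — holds.
4) 5Q + 4P = 5(14) + 4(4) = 86 — holds.
5) Q = 14 is in {14, 15, 10} — holds.
6) T + P = 11 + 4 = 15; 15 > 13 — holds.
7) T × Q = 11 × 14 = 154, not 157 — does not hold.
8) P = 4, and 4 ≠ 6 — holds.
9) gcd(4, 14) = 2 — holds.

Constraint 7 is violated.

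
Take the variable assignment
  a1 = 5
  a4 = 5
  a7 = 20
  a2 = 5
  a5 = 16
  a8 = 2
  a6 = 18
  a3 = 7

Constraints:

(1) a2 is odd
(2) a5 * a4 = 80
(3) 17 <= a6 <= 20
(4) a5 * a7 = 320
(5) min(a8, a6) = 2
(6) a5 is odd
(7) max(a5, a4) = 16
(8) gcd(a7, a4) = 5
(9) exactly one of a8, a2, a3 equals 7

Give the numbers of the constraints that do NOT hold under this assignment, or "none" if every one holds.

Constraint 6 is violated.

(1) a2 = 5 is odd  ✔
(2) a5 * a4 = 16 * 5 = 80  ✔
(3) a6 = 18 lies in [17, 20]  ✔
(4) a5 * a7 = 16 * 20 = 320  ✔
(5) min(2, 18) = 2  ✔
(6) a5 = 16 is even  ✘
(7) max(16, 5) = 16  ✔
(8) gcd(20, 5) = 5  ✔
(9) a8=2, a2=5, a3=7; 1 of them equals 7  ✔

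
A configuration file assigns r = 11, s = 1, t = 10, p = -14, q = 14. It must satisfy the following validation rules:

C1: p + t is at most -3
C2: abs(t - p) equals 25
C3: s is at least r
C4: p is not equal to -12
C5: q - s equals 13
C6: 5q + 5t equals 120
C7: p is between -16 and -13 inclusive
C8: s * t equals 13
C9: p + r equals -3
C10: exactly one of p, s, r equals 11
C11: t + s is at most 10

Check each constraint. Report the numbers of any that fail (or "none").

Constraints 2, 3, 8, and 11 are violated.

C1: p + t = -14 + 10 = -4; -4 ≤ -3 — holds.
C2: abs(10 - (-14)) = 24, not 25 — fails.
C3: s = 1, r = 11; 1 < 11 (want ≥) — fails.
C4: p = -14, and -14 ≠ -12 — holds.
C5: q - s = 14 - 1 = 13 — holds.
C6: 5q + 5t = 5(14) + 5(10) = 120 — holds.
C7: p = -14 lies in [-16, -13] — holds.
C8: s * t = 1 * 10 = 10, not 13 — fails.
C9: p + r = -14 + 11 = -3 — holds.
C10: p=-14, s=1, r=11; 1 of them equals 11 — holds.
C11: t + s = 10 + 1 = 11; 11 > 10, bound 10 not met — fails.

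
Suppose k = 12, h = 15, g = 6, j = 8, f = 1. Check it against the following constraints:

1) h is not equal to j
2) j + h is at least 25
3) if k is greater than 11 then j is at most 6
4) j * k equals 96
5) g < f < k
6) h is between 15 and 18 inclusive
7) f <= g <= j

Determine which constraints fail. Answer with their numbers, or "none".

1) h = 15, j = 8; distinct  OK
2) j + h = 8 + 15 = 23; 23 < 25, bound 25 not met  FAIL
3) k = 12 > 11, so we need j ≤ 6; but j = 8 > 6  FAIL
4) j * k = 8 * 12 = 96  OK
5) values 6, 1, 12; g = 6 is not < f = 1  FAIL
6) h = 15 lies in [15, 18]  OK
7) values 1 <= 6 <= 8  OK

Violated: 2, 3, and 5.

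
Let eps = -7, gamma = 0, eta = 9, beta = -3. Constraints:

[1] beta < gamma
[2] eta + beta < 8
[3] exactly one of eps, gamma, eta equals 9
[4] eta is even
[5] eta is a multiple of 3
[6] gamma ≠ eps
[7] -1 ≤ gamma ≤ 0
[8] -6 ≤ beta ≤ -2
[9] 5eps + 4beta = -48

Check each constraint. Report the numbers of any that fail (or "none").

Constraints 4 and 9 do not hold.

[1] beta = -3, gamma = 0; -3 < 0 — holds.
[2] eta + beta = 9 + (-3) = 6; 6 < 8 — holds.
[3] eps=-7, gamma=0, eta=9; 1 of them equals 9 — holds.
[4] eta = 9 is odd — does not hold.
[5] 9 / 3 = 3, so 3 divides 9 — holds.
[6] gamma = 0, eps = -7; distinct — holds.
[7] gamma = 0 lies in [-1, 0] — holds.
[8] beta = -3 lies in [-6, -2] — holds.
[9] 5eps + 4beta = 5(-7) + 4(-3) = -47, not -48 — does not hold.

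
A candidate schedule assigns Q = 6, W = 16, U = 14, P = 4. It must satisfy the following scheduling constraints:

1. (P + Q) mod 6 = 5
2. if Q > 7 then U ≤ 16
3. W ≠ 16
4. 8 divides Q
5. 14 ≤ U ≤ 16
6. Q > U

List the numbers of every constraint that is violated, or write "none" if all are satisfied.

No — constraints 1, 3, 4, and 6 are not satisfied.

1. P + Q = 10; 10 mod 6 = 4, not 5 — fails.
2. Q = 6, not > 7; antecedent false, conditional vacuously true — holds.
3. W = 16, but 16 is required to differ — fails.
4. 6 = 8×0 + 6, so 8 does not divide 6 — fails.
5. U = 14 lies in [14, 16] — holds.
6. Q = 6, U = 14; 6 ≤ 14 (want >) — fails.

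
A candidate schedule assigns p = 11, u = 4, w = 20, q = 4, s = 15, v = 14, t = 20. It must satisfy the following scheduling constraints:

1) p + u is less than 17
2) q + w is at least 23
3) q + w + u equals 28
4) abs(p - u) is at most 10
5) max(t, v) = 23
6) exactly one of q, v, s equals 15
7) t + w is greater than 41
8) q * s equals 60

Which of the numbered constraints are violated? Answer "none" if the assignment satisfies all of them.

No — constraints 5 and 7 are not satisfied.

1) p + u = 11 + 4 = 15; 15 < 17 — holds.
2) q + w = 4 + 20 = 24; 24 ≥ 23 — holds.
3) q + w + u = 4 + 20 + 4 = 28 — holds.
4) abs(11 - 4) = 7; 7 ≤ 10 — holds.
5) max(20, 14) = 20, not 23 — does not hold.
6) q=4, v=14, s=15; 1 of them equals 15 — holds.
7) t + w = 20 + 20 = 40; 40 ≤ 41, bound 41 not met — does not hold.
8) q * s = 4 * 15 = 60 — holds.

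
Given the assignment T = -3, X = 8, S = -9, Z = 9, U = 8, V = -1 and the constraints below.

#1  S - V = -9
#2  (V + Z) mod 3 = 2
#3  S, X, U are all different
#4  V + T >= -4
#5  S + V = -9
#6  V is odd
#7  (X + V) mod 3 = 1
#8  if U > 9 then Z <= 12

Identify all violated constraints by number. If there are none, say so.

Constraints 1, 3, and 5 do not hold.

#1 S - V = -9 - (-1) = -8, not -9 — violated.
#2 V + Z = 8; 8 mod 3 = 2 — satisfied.
#3 X = U = 8, not all different — violated.
#4 V + T = -1 + (-3) = -4; -4 ≥ -4 — satisfied.
#5 S + V = -9 + (-1) = -10, not -9 — violated.
#6 V = -1 is odd — satisfied.
#7 X + V = 7; 7 mod 3 = 1 — satisfied.
#8 U = 8, not > 9; antecedent false, conditional vacuously true — satisfied.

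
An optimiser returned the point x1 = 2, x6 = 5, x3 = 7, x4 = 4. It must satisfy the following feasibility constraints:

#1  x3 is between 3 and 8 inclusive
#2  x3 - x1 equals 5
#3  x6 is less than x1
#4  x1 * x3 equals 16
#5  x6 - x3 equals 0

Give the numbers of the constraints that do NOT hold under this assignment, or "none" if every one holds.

The assignment fails constraints 3, 4, and 5.

#1 x3 = 7 lies in [3, 8] — OK.
#2 x3 - x1 = 7 - 2 = 5 — OK.
#3 x6 = 5, x1 = 2; 5 ≥ 2 (want <) — violated.
#4 x1 * x3 = 2 * 7 = 14, not 16 — violated.
#5 x6 - x3 = 5 - 7 = -2, not 0 — violated.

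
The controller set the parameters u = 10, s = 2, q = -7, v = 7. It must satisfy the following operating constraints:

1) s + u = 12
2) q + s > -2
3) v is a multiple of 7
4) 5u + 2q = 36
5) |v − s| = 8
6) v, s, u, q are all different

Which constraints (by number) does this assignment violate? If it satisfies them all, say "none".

1) s + u = 2 + 10 = 12  OK
2) q + s = -7 + 2 = -5; -5 ≤ -2, bound -2 not met  FAIL
3) 7 / 7 = 1, so 7 divides 7  OK
4) 5u + 2q = 5(10) + 2(-7) = 36  OK
5) |7 − 2| = 5, not 8  FAIL
6) values 7, 2, 10, -7 are pairwise distinct  OK

The assignment fails constraints 2, 5.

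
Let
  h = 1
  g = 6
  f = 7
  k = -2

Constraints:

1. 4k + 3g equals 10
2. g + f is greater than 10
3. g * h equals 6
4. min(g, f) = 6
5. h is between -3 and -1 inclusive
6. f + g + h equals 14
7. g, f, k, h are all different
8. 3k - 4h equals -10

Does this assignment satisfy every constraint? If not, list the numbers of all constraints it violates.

Constraint 5 does not hold.

1. 4k + 3g = 4(-2) + 3(6) = 10 — holds.
2. g + f = 6 + 7 = 13; 13 > 10 — holds.
3. g * h = 6 * 1 = 6 — holds.
4. min(6, 7) = 6 — holds.
5. h = 1 is outside [-3, -1] — fails.
6. f + g + h = 7 + 6 + 1 = 14 — holds.
7. values 6, 7, -2, 1 are pairwise distinct — holds.
8. 3k - 4h = 3(-2) - 4(1) = -10 — holds.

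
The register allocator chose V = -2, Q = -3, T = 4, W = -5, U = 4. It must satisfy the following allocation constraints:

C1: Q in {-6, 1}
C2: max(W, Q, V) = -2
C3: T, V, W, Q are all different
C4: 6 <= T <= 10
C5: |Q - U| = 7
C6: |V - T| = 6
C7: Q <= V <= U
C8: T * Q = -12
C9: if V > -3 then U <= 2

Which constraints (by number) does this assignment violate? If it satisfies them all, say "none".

No — constraints 1, 4, 9 are not satisfied.

C1: Q = -3 is not in {-6, 1}  ✗
C2: max(-5, -3, -2) = -2  ✓
C3: values 4, -2, -5, -3 are pairwise distinct  ✓
C4: T = 4 is outside [6, 10]  ✗
C5: |-3 - 4| = 7  ✓
C6: |-2 - 4| = 6  ✓
C7: values -3 <= -2 <= 4  ✓
C8: T * Q = 4 * (-3) = -12  ✓
C9: V = -2 > -3, so we need U ≤ 2; but U = 4 > 2  ✗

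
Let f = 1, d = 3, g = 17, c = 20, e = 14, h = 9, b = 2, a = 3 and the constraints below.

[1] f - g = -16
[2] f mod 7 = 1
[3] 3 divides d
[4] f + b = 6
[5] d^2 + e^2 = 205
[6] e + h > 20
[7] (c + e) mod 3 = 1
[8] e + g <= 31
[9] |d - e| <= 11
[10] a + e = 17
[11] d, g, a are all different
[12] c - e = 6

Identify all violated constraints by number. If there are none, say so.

The assignment fails constraints 4 and 11.

[1] f - g = 1 - 17 = -16  ✔
[2] 1 mod 7 = 1  ✔
[3] 3 / 3 = 1, so 3 divides 3  ✔
[4] f + b = 1 + 2 = 3, not 6  ✘
[5] d^2 + e^2 = 3^2 + 14^2 = 9 + 196 = 205  ✔
[6] e + h = 14 + 9 = 23; 23 > 20  ✔
[7] c + e = 34; 34 mod 3 = 1  ✔
[8] e + g = 14 + 17 = 31; 31 ≤ 31  ✔
[9] |3 - 14| = 11; 11 ≤ 11  ✔
[10] a + e = 3 + 14 = 17  ✔
[11] d = a = 3, not all different  ✘
[12] c - e = 20 - 14 = 6  ✔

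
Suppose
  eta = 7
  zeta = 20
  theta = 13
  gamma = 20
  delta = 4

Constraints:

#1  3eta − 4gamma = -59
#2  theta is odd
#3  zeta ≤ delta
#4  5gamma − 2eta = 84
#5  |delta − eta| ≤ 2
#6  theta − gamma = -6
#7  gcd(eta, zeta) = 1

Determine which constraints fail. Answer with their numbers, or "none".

#1 3eta − 4gamma = 3(7) − 4(20) = -59  ✔
#2 theta = 13 is odd  ✔
#3 zeta = 20, delta = 4; 20 > 4 (want ≤)  ✘
#4 5gamma − 2eta = 5(20) − 2(7) = 86, not 84  ✘
#5 |4 − 7| = 3; 3 > 2, exceeds bound 2  ✘
#6 theta − gamma = 13 − 20 = -7, not -6  ✘
#7 gcd(7, 20) = 1  ✔

No — constraints 3, 4, 5, and 6 are not satisfied.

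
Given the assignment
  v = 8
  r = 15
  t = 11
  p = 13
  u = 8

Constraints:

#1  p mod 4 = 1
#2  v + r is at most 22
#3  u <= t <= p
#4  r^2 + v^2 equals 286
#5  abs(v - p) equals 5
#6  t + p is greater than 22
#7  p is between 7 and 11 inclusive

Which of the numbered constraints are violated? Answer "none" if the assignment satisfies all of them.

The assignment fails constraints 2, 4, 7.

#1 13 mod 4 = 1  ✓
#2 v + r = 8 + 15 = 23; 23 > 22, bound 22 not met  ✗
#3 values 8 <= 11 <= 13  ✓
#4 r^2 + v^2 = 15^2 + 8^2 = 225 + 64 = 289, not 286  ✗
#5 abs(8 - 13) = 5  ✓
#6 t + p = 11 + 13 = 24; 24 > 22  ✓
#7 p = 13 is outside [7, 11]  ✗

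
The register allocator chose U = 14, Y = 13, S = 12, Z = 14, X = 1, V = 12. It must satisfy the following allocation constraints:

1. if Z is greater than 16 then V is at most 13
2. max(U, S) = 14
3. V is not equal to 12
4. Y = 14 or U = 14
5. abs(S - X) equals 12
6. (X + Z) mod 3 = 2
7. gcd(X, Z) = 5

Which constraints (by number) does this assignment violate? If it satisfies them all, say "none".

1. Z = 14, not > 16; antecedent false, conditional vacuously true  OK
2. max(14, 12) = 14  OK
3. V = 12, but 12 is required to differ  FAIL
4. Y = 13 ≠ 14, but U = 14 = 14 (second disjunct)  OK
5. abs(12 - 1) = 11, not 12  FAIL
6. X + Z = 15; 15 mod 3 = 0, not 2  FAIL
7. gcd(1, 14) = 1, not 5  FAIL

Constraints 3, 5, 6, and 7 do not hold.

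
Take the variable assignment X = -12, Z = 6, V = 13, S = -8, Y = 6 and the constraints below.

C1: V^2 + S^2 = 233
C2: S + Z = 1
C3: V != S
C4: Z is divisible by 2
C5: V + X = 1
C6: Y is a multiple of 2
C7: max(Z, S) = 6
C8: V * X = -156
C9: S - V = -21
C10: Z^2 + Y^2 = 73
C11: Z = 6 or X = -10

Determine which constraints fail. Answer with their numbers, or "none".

C1: V^2 + S^2 = 13^2 + (-8)^2 = 169 + 64 = 233 — holds.
C2: S + Z = -8 + 6 = -2, not 1 — does not hold.
C3: V = 13, S = -8; distinct — holds.
C4: 6 / 2 = 3, so 2 divides 6 — holds.
C5: V + X = 13 + (-12) = 1 — holds.
C6: 6 / 2 = 3, so 2 divides 6 — holds.
C7: max(6, -8) = 6 — holds.
C8: V * X = 13 * (-12) = -156 — holds.
C9: S - V = -8 - 13 = -21 — holds.
C10: Z^2 + Y^2 = 6^2 + 6^2 = 36 + 36 = 72, not 73 — does not hold.
C11: Z = 6 = 6 (first disjunct) — holds.

Violated: 2 and 10.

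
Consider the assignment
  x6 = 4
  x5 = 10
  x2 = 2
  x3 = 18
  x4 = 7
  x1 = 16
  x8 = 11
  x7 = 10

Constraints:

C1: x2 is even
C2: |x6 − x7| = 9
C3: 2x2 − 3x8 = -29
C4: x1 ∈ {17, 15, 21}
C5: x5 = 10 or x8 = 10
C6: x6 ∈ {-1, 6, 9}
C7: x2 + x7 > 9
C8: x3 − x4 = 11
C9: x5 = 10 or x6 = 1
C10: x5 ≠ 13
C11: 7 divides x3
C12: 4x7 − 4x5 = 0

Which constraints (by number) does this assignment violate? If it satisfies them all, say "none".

C1: x2 = 2 is even — OK.
C2: |4 − 10| = 6, not 9 — violated.
C3: 2x2 − 3x8 = 2(2) − 3(11) = -29 — OK.
C4: x1 = 16 is not in {17, 15, 21} — violated.
C5: x5 = 10 = 10 (first disjunct) — OK.
C6: x6 = 4 is not in {-1, 6, 9} — violated.
C7: x2 + x7 = 2 + 10 = 12; 12 > 9 — OK.
C8: x3 − x4 = 18 − 7 = 11 — OK.
C9: x5 = 10 = 10 (first disjunct) — OK.
C10: x5 = 10, and 10 ≠ 13 — OK.
C11: 18 = 7×2 + 4, so 7 does not divide 18 — violated.
C12: 4x7 − 4x5 = 4(10) − 4(10) = 0 — OK.

Violated: 2, 4, 6, and 11.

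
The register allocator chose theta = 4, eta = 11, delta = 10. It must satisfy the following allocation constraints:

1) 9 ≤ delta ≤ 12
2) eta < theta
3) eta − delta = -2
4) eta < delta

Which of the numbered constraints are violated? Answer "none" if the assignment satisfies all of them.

Constraints 2, 3, and 4 are violated.

1) delta = 10 lies in [9, 12]  ✓
2) eta = 11, theta = 4; 11 ≥ 4 (want <)  ✗
3) eta − delta = 11 − 10 = 1, not -2  ✗
4) eta = 11, delta = 10; 11 ≥ 10 (want <)  ✗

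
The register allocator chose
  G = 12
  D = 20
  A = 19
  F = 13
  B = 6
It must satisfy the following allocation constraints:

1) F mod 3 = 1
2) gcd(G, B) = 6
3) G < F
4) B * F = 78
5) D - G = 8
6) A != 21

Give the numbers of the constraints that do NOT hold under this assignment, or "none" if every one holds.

No violations.

1) 13 mod 3 = 1 — holds.
2) gcd(12, 6) = 6 — holds.
3) G = 12, F = 13; 12 < 13 — holds.
4) B * F = 6 * 13 = 78 — holds.
5) D - G = 20 - 12 = 8 — holds.
6) A = 19, and 19 ≠ 21 — holds.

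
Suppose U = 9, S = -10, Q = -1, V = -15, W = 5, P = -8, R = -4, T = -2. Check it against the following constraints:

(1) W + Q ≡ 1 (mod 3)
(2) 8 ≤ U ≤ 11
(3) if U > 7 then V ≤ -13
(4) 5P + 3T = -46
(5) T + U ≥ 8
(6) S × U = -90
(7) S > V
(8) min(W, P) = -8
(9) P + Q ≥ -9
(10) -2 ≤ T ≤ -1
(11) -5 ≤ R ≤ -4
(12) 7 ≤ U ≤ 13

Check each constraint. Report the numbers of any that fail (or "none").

(1) W + Q = 4; 4 mod 3 = 1  ✔
(2) U = 9 lies in [8, 11]  ✔
(3) U = 9 > 7, so we need V ≤ -13; V = -15 ≤ -13  ✔
(4) 5P + 3T = 5(-8) + 3(-2) = -46  ✔
(5) T + U = -2 + 9 = 7; 7 < 8, bound 8 not met  ✘
(6) S × U = -10 × 9 = -90  ✔
(7) S = -10, V = -15; -10 > -15  ✔
(8) min(5, -8) = -8  ✔
(9) P + Q = -8 + (-1) = -9; -9 ≥ -9  ✔
(10) T = -2 lies in [-2, -1]  ✔
(11) R = -4 lies in [-5, -4]  ✔
(12) U = 9 lies in [7, 13]  ✔

Violated: 5.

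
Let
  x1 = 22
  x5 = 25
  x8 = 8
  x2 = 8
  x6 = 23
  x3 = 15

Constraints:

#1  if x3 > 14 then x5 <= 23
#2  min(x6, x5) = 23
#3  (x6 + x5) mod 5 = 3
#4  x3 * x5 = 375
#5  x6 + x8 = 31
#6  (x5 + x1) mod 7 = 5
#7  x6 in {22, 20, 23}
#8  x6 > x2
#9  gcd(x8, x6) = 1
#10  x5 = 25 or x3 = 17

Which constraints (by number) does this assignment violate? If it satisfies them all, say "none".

#1 x3 = 15 > 14, so we need x5 ≤ 23; but x5 = 25 > 23 — violated.
#2 min(23, 25) = 23 — OK.
#3 x6 + x5 = 48; 48 mod 5 = 3 — OK.
#4 x3 * x5 = 15 * 25 = 375 — OK.
#5 x6 + x8 = 23 + 8 = 31 — OK.
#6 x5 + x1 = 47; 47 mod 7 = 5 — OK.
#7 x6 = 23 is in {22, 20, 23} — OK.
#8 x6 = 23, x2 = 8; 23 > 8 — OK.
#9 gcd(8, 23) = 1 — OK.
#10 x5 = 25 = 25 (first disjunct) — OK.

Constraint 1 does not hold.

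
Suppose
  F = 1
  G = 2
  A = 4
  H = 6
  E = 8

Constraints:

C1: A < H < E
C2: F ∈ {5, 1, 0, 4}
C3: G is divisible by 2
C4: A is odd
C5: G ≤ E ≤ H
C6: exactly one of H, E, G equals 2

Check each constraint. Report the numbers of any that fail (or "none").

C1: values 4 < 6 < 8  OK
C2: F = 1 is in {5, 1, 0, 4}  OK
C3: 2 / 2 = 1, so 2 divides 2  OK
C4: A = 4 is even  FAIL
C5: values 2, 8, 6; E = 8 is not ≤ H = 6  FAIL
C6: H=6, E=8, G=2; 1 of them equals 2  OK

Constraints 4 and 5 do not hold.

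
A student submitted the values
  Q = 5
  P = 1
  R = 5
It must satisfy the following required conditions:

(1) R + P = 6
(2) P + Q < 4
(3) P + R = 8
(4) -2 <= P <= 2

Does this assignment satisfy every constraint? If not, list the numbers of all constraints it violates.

No — constraints 2 and 3 are not satisfied.

(1) R + P = 5 + 1 = 6  holds
(2) P + Q = 1 + 5 = 6; 6 ≥ 4, bound 4 not met  fails
(3) P + R = 1 + 5 = 6, not 8  fails
(4) P = 1 lies in [-2, 2]  holds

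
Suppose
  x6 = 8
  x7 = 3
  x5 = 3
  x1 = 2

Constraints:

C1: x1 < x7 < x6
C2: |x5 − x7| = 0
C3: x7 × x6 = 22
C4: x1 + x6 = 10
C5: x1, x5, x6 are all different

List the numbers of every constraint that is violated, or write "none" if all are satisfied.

No — constraint 3 is not satisfied.

C1: values 2 < 3 < 8 — OK.
C2: |3 − 3| = 0 — OK.
C3: x7 × x6 = 3 × 8 = 24, not 22 — violated.
C4: x1 + x6 = 2 + 8 = 10 — OK.
C5: values 2, 3, 8 are pairwise distinct — OK.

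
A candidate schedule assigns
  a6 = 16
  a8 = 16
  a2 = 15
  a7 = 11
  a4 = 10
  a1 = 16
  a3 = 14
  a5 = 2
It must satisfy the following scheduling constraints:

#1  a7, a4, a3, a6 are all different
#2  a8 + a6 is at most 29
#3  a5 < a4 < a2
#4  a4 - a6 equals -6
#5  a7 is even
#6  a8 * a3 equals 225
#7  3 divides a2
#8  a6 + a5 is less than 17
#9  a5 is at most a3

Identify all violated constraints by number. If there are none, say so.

#1 values 11, 10, 14, 16 are pairwise distinct  OK
#2 a8 + a6 = 16 + 16 = 32; 32 > 29, bound 29 not met  FAIL
#3 values 2 < 10 < 15  OK
#4 a4 - a6 = 10 - 16 = -6  OK
#5 a7 = 11 is odd  FAIL
#6 a8 * a3 = 16 * 14 = 224, not 225  FAIL
#7 15 / 3 = 5, so 3 divides 15  OK
#8 a6 + a5 = 16 + 2 = 18; 18 ≥ 17, bound 17 not met  FAIL
#9 a5 = 2, a3 = 14; 2 ≤ 14  OK

Constraints 2, 5, 6, 8 do not hold.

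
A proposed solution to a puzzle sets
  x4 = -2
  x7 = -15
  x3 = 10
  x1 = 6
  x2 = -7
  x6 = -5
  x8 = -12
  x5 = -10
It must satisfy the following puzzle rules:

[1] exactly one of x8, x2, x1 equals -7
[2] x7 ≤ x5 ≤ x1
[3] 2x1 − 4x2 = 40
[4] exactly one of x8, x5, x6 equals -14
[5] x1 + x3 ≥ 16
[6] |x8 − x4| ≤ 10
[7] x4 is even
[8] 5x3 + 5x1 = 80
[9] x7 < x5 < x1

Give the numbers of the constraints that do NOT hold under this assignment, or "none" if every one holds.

Constraint 4 does not hold.

[1] x8=-12, x2=-7, x1=6; 1 of them equals -7  OK
[2] values -15 ≤ -10 ≤ 6  OK
[3] 2x1 − 4x2 = 2(6) − 4(-7) = 40  OK
[4] x8=-12, x5=-10, x6=-5; 0 of them equal -14, not exactly one  FAIL
[5] x1 + x3 = 6 + 10 = 16; 16 ≥ 16  OK
[6] |-12 − (-2)| = 10; 10 ≤ 10  OK
[7] x4 = -2 is even  OK
[8] 5x3 + 5x1 = 5(10) + 5(6) = 80  OK
[9] values -15 < -10 < 6  OK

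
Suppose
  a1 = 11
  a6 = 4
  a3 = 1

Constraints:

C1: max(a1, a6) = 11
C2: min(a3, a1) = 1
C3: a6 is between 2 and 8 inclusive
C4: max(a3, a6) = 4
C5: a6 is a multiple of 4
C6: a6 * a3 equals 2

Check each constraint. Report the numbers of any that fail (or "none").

C1: max(11, 4) = 11  OK
C2: min(1, 11) = 1  OK
C3: a6 = 4 lies in [2, 8]  OK
C4: max(1, 4) = 4  OK
C5: 4 / 4 = 1, so 4 divides 4  OK
C6: a6 * a3 = 4 * 1 = 4, not 2  FAIL

No — constraint 6 is not satisfied.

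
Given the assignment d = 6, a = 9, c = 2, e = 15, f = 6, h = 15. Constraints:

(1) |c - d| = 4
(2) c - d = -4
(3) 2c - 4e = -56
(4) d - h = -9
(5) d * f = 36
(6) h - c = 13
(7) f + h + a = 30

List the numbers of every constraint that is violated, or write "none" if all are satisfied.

None — every constraint holds.

(1) |2 - 6| = 4 — OK.
(2) c - d = 2 - 6 = -4 — OK.
(3) 2c - 4e = 2(2) - 4(15) = -56 — OK.
(4) d - h = 6 - 15 = -9 — OK.
(5) d * f = 6 * 6 = 36 — OK.
(6) h - c = 15 - 2 = 13 — OK.
(7) f + h + a = 6 + 15 + 9 = 30 — OK.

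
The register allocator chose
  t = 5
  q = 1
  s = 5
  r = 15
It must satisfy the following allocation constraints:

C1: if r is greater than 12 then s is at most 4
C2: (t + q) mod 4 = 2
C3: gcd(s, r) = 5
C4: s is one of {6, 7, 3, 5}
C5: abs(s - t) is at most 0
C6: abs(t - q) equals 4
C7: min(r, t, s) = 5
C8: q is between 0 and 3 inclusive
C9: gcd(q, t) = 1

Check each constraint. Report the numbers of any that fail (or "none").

C1: r = 15 > 12, so we need s ≤ 4; but s = 5 > 4 — fails.
C2: t + q = 6; 6 mod 4 = 2 — holds.
C3: gcd(5, 15) = 5 — holds.
C4: s = 5 is in {6, 7, 3, 5} — holds.
C5: abs(5 - 5) = 0; 0 ≤ 0 — holds.
C6: abs(5 - 1) = 4 — holds.
C7: min(15, 5, 5) = 5 — holds.
C8: q = 1 lies in [0, 3] — holds.
C9: gcd(1, 5) = 1 — holds.

Constraint 1 does not hold.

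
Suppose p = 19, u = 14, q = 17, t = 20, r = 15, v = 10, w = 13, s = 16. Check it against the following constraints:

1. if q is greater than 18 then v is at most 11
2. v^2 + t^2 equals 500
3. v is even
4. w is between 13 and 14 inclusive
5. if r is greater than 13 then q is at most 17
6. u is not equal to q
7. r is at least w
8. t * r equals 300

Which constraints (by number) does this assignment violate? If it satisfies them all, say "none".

None — every constraint holds.

1. q = 17, not > 18; antecedent false, conditional vacuously true — satisfied.
2. v^2 + t^2 = 10^2 + 20^2 = 100 + 400 = 500 — satisfied.
3. v = 10 is even — satisfied.
4. w = 13 lies in [13, 14] — satisfied.
5. r = 15 > 13, so we need q ≤ 17; q = 17 ≤ 17 — satisfied.
6. u = 14, q = 17; distinct — satisfied.
7. r = 15, w = 13; 15 ≥ 13 — satisfied.
8. t * r = 20 * 15 = 300 — satisfied.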